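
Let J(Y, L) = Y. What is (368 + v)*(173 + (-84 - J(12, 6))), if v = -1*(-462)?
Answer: 63910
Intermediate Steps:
v = 462
(368 + v)*(173 + (-84 - J(12, 6))) = (368 + 462)*(173 + (-84 - 1*12)) = 830*(173 + (-84 - 12)) = 830*(173 - 96) = 830*77 = 63910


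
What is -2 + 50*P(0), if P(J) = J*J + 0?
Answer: -2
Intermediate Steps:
P(J) = J² (P(J) = J² + 0 = J²)
-2 + 50*P(0) = -2 + 50*0² = -2 + 50*0 = -2 + 0 = -2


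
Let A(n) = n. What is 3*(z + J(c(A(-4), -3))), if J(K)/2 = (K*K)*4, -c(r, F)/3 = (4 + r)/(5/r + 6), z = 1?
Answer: 3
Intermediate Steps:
c(r, F) = -3*(4 + r)/(6 + 5/r) (c(r, F) = -3*(4 + r)/(5/r + 6) = -3*(4 + r)/(6 + 5/r))
J(K) = 8*K**2 (J(K) = 2*((K*K)*4) = 2*(K**2*4) = 2*(4*K**2) = 8*K**2)
3*(z + J(c(A(-4), -3))) = 3*(1 + 8*(-3*(-4)*(4 - 4)/(5 + 6*(-4)))**2) = 3*(1 + 8*(-3*(-4)*0/(5 - 24))**2) = 3*(1 + 8*(-3*(-4)*0/(-19))**2) = 3*(1 + 8*(-3*(-4)*(-1/19)*0)**2) = 3*(1 + 8*0**2) = 3*(1 + 8*0) = 3*(1 + 0) = 3*1 = 3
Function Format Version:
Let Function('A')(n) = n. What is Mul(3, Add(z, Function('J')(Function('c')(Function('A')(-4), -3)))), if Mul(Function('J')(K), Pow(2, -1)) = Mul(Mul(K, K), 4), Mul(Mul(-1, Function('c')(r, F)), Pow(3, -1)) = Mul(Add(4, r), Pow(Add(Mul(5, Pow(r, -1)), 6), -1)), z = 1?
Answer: 3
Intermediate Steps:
Function('c')(r, F) = Mul(-3, Pow(Add(6, Mul(5, Pow(r, -1))), -1), Add(4, r)) (Function('c')(r, F) = Mul(-3, Mul(Add(4, r), Pow(Add(Mul(5, Pow(r, -1)), 6), -1))) = Mul(-3, Mul(Add(4, r), Pow(Add(6, Mul(5, Pow(r, -1))), -1))) = Mul(-3, Mul(Pow(Add(6, Mul(5, Pow(r, -1))), -1), Add(4, r))) = Mul(-3, Pow(Add(6, Mul(5, Pow(r, -1))), -1), Add(4, r)))
Function('J')(K) = Mul(8, Pow(K, 2)) (Function('J')(K) = Mul(2, Mul(Mul(K, K), 4)) = Mul(2, Mul(Pow(K, 2), 4)) = Mul(2, Mul(4, Pow(K, 2))) = Mul(8, Pow(K, 2)))
Mul(3, Add(z, Function('J')(Function('c')(Function('A')(-4), -3)))) = Mul(3, Add(1, Mul(8, Pow(Mul(-3, -4, Pow(Add(5, Mul(6, -4)), -1), Add(4, -4)), 2)))) = Mul(3, Add(1, Mul(8, Pow(Mul(-3, -4, Pow(Add(5, -24), -1), 0), 2)))) = Mul(3, Add(1, Mul(8, Pow(Mul(-3, -4, Pow(-19, -1), 0), 2)))) = Mul(3, Add(1, Mul(8, Pow(Mul(-3, -4, Rational(-1, 19), 0), 2)))) = Mul(3, Add(1, Mul(8, Pow(0, 2)))) = Mul(3, Add(1, Mul(8, 0))) = Mul(3, Add(1, 0)) = Mul(3, 1) = 3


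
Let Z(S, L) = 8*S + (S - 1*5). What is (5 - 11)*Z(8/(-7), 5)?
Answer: 642/7 ≈ 91.714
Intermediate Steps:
Z(S, L) = -5 + 9*S (Z(S, L) = 8*S + (S - 5) = 8*S + (-5 + S) = -5 + 9*S)
(5 - 11)*Z(8/(-7), 5) = (5 - 11)*(-5 + 9*(8/(-7))) = -6*(-5 + 9*(8*(-1/7))) = -6*(-5 + 9*(-8/7)) = -6*(-5 - 72/7) = -6*(-107/7) = 642/7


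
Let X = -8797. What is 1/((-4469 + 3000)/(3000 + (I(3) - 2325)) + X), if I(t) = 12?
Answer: -687/6045008 ≈ -0.00011365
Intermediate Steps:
1/((-4469 + 3000)/(3000 + (I(3) - 2325)) + X) = 1/((-4469 + 3000)/(3000 + (12 - 2325)) - 8797) = 1/(-1469/(3000 - 2313) - 8797) = 1/(-1469/687 - 8797) = 1/(-6045008/687) = -687/6045008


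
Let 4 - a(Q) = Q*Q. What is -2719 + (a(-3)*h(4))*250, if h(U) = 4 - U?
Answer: -2719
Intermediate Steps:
a(Q) = 4 - Q**2 (a(Q) = 4 - Q*Q = 4 - Q**2)
-2719 + (a(-3)*h(4))*250 = -2719 + ((4 - 1*(-3)**2)*(4 - 1*4))*250 = -2719 + ((4 - 1*9)*(4 - 4))*250 = -2719 + ((4 - 9)*0)*250 = -2719 - 5*0*250 = -2719 + 0*250 = -2719 + 0 = -2719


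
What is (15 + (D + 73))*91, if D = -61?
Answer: 2457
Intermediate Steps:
(15 + (D + 73))*91 = (15 + (-61 + 73))*91 = (15 + 12)*91 = 27*91 = 2457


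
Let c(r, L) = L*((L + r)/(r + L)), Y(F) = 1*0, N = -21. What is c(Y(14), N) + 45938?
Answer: 45917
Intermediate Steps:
Y(F) = 0
c(r, L) = L (c(r, L) = L*((L + r)/(L + r)) = L*1 = L)
c(Y(14), N) + 45938 = -21 + 45938 = 45917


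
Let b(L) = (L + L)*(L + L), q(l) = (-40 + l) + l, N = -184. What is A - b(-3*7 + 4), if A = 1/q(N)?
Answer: -471649/408 ≈ -1156.0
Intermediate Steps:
q(l) = -40 + 2*l
b(L) = 4*L² (b(L) = (2*L)*(2*L) = 4*L²)
A = -1/408 (A = 1/(-40 + 2*(-184)) = 1/(-40 - 368) = 1/(-408) = -1/408 ≈ -0.0024510)
A - b(-3*7 + 4) = -1/408 - 4*(-3*7 + 4)² = -1/408 - 4*(-21 + 4)² = -1/408 - 4*(-17)² = -1/408 - 4*289 = -1/408 - 1*1156 = -1/408 - 1156 = -471649/408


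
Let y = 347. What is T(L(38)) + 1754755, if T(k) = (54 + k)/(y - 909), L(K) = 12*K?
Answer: 493085900/281 ≈ 1.7548e+6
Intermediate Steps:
T(k) = -27/281 - k/562 (T(k) = (54 + k)/(347 - 909) = (54 + k)/(-562) = (54 + k)*(-1/562) = -27/281 - k/562)
T(L(38)) + 1754755 = (-27/281 - 6*38/281) + 1754755 = (-27/281 - 1/562*456) + 1754755 = (-27/281 - 228/281) + 1754755 = -255/281 + 1754755 = 493085900/281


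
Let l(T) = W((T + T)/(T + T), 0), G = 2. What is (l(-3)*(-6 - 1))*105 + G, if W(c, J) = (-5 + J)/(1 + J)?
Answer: 3677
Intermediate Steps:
W(c, J) = (-5 + J)/(1 + J)
l(T) = -5 (l(T) = (-5 + 0)/(1 + 0) = -5/1 = 1*(-5) = -5)
(l(-3)*(-6 - 1))*105 + G = -5*(-6 - 1)*105 + 2 = -5*(-7)*105 + 2 = 35*105 + 2 = 3675 + 2 = 3677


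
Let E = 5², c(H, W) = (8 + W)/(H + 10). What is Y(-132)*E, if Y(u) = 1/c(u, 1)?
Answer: -3050/9 ≈ -338.89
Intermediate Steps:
c(H, W) = (8 + W)/(10 + H)
E = 25
Y(u) = 10/9 + u/9 (Y(u) = 1/((8 + 1)/(10 + u)) = 1/(9/(10 + u)) = 10/9 + u/9)
Y(-132)*E = (10/9 + (⅑)*(-132))*25 = (10/9 - 44/3)*25 = -122/9*25 = -3050/9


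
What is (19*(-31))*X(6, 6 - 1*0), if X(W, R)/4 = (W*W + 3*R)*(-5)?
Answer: 636120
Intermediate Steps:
X(W, R) = -60*R - 20*W² (X(W, R) = 4*((W*W + 3*R)*(-5)) = 4*((W² + 3*R)*(-5)) = 4*(-15*R - 5*W²) = -60*R - 20*W²)
(19*(-31))*X(6, 6 - 1*0) = (19*(-31))*(-60*(6 - 1*0) - 20*6²) = -589*(-60*(6 + 0) - 20*36) = -589*(-60*6 - 720) = -589*(-360 - 720) = -589*(-1080) = 636120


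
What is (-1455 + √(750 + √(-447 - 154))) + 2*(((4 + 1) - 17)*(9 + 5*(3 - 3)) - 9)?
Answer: -1689 + √(750 + I*√601) ≈ -1661.6 + 0.44753*I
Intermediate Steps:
(-1455 + √(750 + √(-447 - 154))) + 2*(((4 + 1) - 17)*(9 + 5*(3 - 3)) - 9) = (-1455 + √(750 + √(-601))) + 2*((5 - 17)*(9 + 5*0) - 9) = (-1455 + √(750 + I*√601)) + 2*(-12*(9 + 0) - 9) = (-1455 + √(750 + I*√601)) + 2*(-12*9 - 9) = (-1455 + √(750 + I*√601)) + 2*(-108 - 9) = (-1455 + √(750 + I*√601)) + 2*(-117) = (-1455 + √(750 + I*√601)) - 234 = -1689 + √(750 + I*√601)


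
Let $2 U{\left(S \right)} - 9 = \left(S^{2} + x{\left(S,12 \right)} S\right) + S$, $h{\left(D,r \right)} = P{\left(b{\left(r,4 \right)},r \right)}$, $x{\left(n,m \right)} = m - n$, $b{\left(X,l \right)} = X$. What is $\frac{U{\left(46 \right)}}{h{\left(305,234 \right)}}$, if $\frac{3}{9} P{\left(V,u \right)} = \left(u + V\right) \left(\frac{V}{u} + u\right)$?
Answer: $\frac{607}{659880} \approx 0.00091986$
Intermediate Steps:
$P{\left(V,u \right)} = 3 \left(V + u\right) \left(u + \frac{V}{u}\right)$ ($P{\left(V,u \right)} = 3 \left(u + V\right) \left(\frac{V}{u} + u\right) = 3 \left(V + u\right) \left(u + \frac{V}{u}\right)$)
$h{\left(D,r \right)} = \frac{3 \left(r^{2} + r \left(r + 2 r^{2}\right)\right)}{r}$ ($h{\left(D,r \right)} = \frac{3 \left(r^{2} + r \left(r + r^{2} + r r\right)\right)}{r} = \frac{3 \left(r^{2} + r \left(r + r^{2} + r^{2}\right)\right)}{r} = \frac{3 \left(r^{2} + r \left(r + 2 r^{2}\right)\right)}{r}$)
$U{\left(S \right)} = \frac{9}{2} + \frac{S}{2} + \frac{S^{2}}{2} + \frac{S \left(12 - S\right)}{2}$ ($U{\left(S \right)} = \frac{9}{2} + \frac{\left(S^{2} + \left(12 - S\right) S\right) + S}{2} = \frac{9}{2} + \frac{\left(S^{2} + S \left(12 - S\right)\right) + S}{2} = \frac{9}{2} + \frac{S + S^{2} + S \left(12 - S\right)}{2} = \frac{9}{2} + \left(\frac{S}{2} + \frac{S^{2}}{2} + \frac{S \left(12 - S\right)}{2}\right) = \frac{9}{2} + \frac{S}{2} + \frac{S^{2}}{2} + \frac{S \left(12 - S\right)}{2}$)
$\frac{U{\left(46 \right)}}{h{\left(305,234 \right)}} = \frac{\frac{9}{2} + \frac{13}{2} \cdot 46}{6 \cdot 234 \left(1 + 234\right)} = \frac{\frac{9}{2} + 299}{6 \cdot 234 \cdot 235} = \frac{607}{2 \cdot 329940} = \frac{607}{2} \cdot \frac{1}{329940} = \frac{607}{659880}$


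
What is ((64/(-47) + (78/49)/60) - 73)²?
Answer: 2930735139721/530380900 ≈ 5525.7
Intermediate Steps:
((64/(-47) + (78/49)/60) - 73)² = ((64*(-1/47) + (78*(1/49))*(1/60)) - 73)² = ((-64/47 + (78/49)*(1/60)) - 73)² = ((-64/47 + 13/490) - 73)² = (-30749/23030 - 73)² = (-1711939/23030)² = 2930735139721/530380900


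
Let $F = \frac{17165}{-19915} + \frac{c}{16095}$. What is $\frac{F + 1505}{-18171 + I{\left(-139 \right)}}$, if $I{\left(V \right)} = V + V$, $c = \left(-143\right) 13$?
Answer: $- \frac{96417450893}{1182698696865} \approx -0.081523$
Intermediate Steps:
$c = -1859$
$I{\left(V \right)} = 2 V$
$F = - \frac{62658532}{64106385}$ ($F = \frac{17165}{-19915} - \frac{1859}{16095} = 17165 \left(- \frac{1}{19915}\right) - \frac{1859}{16095} = - \frac{3433}{3983} - \frac{1859}{16095} = - \frac{62658532}{64106385} \approx -0.97742$)
$\frac{F + 1505}{-18171 + I{\left(-139 \right)}} = \frac{- \frac{62658532}{64106385} + 1505}{-18171 + 2 \left(-139\right)} = \frac{96417450893}{64106385 \left(-18171 - 278\right)} = \frac{96417450893}{64106385 \left(-18449\right)} = \frac{96417450893}{64106385} \left(- \frac{1}{18449}\right) = - \frac{96417450893}{1182698696865}$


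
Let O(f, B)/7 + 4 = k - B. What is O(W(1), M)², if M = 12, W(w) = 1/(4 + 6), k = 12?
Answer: 784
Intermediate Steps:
W(w) = ⅒ (W(w) = 1/10 = ⅒)
O(f, B) = 56 - 7*B (O(f, B) = -28 + 7*(12 - B) = -28 + (84 - 7*B) = 56 - 7*B)
O(W(1), M)² = (56 - 7*12)² = (56 - 84)² = (-28)² = 784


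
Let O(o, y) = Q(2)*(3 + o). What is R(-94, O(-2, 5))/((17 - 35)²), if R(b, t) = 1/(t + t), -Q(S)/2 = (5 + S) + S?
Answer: -1/11664 ≈ -8.5734e-5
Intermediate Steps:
Q(S) = -10 - 4*S (Q(S) = -2*((5 + S) + S) = -2*(5 + 2*S) = -10 - 4*S)
O(o, y) = -54 - 18*o (O(o, y) = (-10 - 4*2)*(3 + o) = (-10 - 8)*(3 + o) = -18*(3 + o) = -54 - 18*o)
R(b, t) = 1/(2*t)
R(-94, O(-2, 5))/((17 - 35)²) = (1/(2*(-54 - 18*(-2))))/((17 - 35)²) = (1/(2*(-54 + 36)))/((-18)²) = ((½)/(-18))/324 = ((½)*(-1/18))*(1/324) = -1/36*1/324 = -1/11664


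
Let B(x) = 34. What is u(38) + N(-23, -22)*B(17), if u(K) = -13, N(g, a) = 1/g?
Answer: -333/23 ≈ -14.478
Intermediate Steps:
u(38) + N(-23, -22)*B(17) = -13 + 34/(-23) = -13 - 1/23*34 = -13 - 34/23 = -333/23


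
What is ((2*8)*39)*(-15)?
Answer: -9360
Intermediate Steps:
((2*8)*39)*(-15) = (16*39)*(-15) = 624*(-15) = -9360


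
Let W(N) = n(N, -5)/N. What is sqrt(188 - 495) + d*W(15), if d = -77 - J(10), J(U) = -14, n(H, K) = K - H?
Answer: 84 + I*sqrt(307) ≈ 84.0 + 17.521*I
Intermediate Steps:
d = -63 (d = -77 - 1*(-14) = -77 + 14 = -63)
W(N) = (-5 - N)/N
sqrt(188 - 495) + d*W(15) = sqrt(188 - 495) - 63*(-5 - 1*15)/15 = sqrt(-307) - 21*(-5 - 15)/5 = I*sqrt(307) - 21*(-20)/5 = I*sqrt(307) - 63*(-4/3) = I*sqrt(307) + 84 = 84 + I*sqrt(307)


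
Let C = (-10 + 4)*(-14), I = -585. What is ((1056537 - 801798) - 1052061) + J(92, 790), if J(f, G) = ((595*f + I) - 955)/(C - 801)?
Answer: -571733074/717 ≈ -7.9740e+5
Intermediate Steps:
C = 84 (C = -6*(-14) = 84)
J(f, G) = 1540/717 - 595*f/717 (J(f, G) = ((595*f - 585) - 955)/(84 - 801) = ((-585 + 595*f) - 955)/(-717) = (-1540 + 595*f)*(-1/717) = 1540/717 - 595*f/717)
((1056537 - 801798) - 1052061) + J(92, 790) = ((1056537 - 801798) - 1052061) + (1540/717 - 595/717*92) = (254739 - 1052061) + (1540/717 - 54740/717) = -797322 - 53200/717 = -571733074/717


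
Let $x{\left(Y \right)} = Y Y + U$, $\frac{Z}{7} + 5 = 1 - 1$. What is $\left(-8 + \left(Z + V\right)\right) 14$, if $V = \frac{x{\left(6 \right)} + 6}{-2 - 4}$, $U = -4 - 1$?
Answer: $- \frac{2065}{3} \approx -688.33$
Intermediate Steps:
$U = -5$ ($U = -4 - 1 = -5$)
$Z = -35$ ($Z = -35 + 7 \left(1 - 1\right) = -35 + 7 \cdot 0 = -35 + 0 = -35$)
$x{\left(Y \right)} = -5 + Y^{2}$ ($x{\left(Y \right)} = Y Y - 5 = Y^{2} - 5 = -5 + Y^{2}$)
$V = - \frac{37}{6}$ ($V = \frac{\left(-5 + 6^{2}\right) + 6}{-2 - 4} = \frac{\left(-5 + 36\right) + 6}{-6} = \left(31 + 6\right) \left(- \frac{1}{6}\right) = 37 \left(- \frac{1}{6}\right) = - \frac{37}{6} \approx -6.1667$)
$\left(-8 + \left(Z + V\right)\right) 14 = \left(-8 - \frac{247}{6}\right) 14 = \left(- \frac{295}{6}\right) 14 = - \frac{2065}{3}$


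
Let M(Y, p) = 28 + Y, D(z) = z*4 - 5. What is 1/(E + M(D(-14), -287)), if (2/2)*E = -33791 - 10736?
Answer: -1/44560 ≈ -2.2442e-5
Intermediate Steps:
D(z) = -5 + 4*z (D(z) = 4*z - 5 = -5 + 4*z)
E = -44527 (E = -33791 - 10736 = -44527)
1/(E + M(D(-14), -287)) = 1/(-44527 + (28 + (-5 + 4*(-14)))) = 1/(-44527 + (28 + (-5 - 56))) = 1/(-44527 + (28 - 61)) = 1/(-44527 - 33) = 1/(-44560) = -1/44560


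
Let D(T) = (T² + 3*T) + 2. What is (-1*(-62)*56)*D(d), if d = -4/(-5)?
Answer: 437472/25 ≈ 17499.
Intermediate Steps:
d = ⅘ (d = -4*(-⅕) = ⅘ ≈ 0.80000)
D(T) = 2 + T² + 3*T
(-1*(-62)*56)*D(d) = (-1*(-62)*56)*(2 + (⅘)² + 3*(⅘)) = (62*56)*(2 + 16/25 + 12/5) = 3472*(126/25) = 437472/25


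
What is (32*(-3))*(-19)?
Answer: 1824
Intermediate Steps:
(32*(-3))*(-19) = -96*(-19) = 1824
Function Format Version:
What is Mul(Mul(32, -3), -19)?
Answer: 1824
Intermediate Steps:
Mul(Mul(32, -3), -19) = Mul(-96, -19) = 1824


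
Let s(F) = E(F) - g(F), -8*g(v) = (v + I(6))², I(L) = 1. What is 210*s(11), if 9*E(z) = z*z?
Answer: 19810/3 ≈ 6603.3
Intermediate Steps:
E(z) = z²/9 (E(z) = (z*z)/9 = z²/9)
g(v) = -(1 + v)²/8 (g(v) = -(v + 1)²/8 = -(1 + v)²/8)
s(F) = (1 + F)²/8 + F²/9 (s(F) = F²/9 - (-1)*(1 + F)²/8 = F²/9 + (1 + F)²/8 = (1 + F)²/8 + F²/9)
210*s(11) = 210*(⅛ + (¼)*11 + (17/72)*11²) = 210*(⅛ + 11/4 + (17/72)*121) = 210*(⅛ + 11/4 + 2057/72) = 210*(283/9) = 19810/3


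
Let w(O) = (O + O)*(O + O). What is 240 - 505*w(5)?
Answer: -50260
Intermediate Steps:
w(O) = 4*O² (w(O) = (2*O)*(2*O) = 4*O²)
240 - 505*w(5) = 240 - 2020*5² = 240 - 2020*25 = 240 - 505*100 = 240 - 50500 = -50260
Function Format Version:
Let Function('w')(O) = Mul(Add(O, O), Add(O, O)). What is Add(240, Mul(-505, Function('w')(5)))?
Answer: -50260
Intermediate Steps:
Function('w')(O) = Mul(4, Pow(O, 2)) (Function('w')(O) = Mul(Mul(2, O), Mul(2, O)) = Mul(4, Pow(O, 2)))
Add(240, Mul(-505, Function('w')(5))) = Add(240, Mul(-505, Mul(4, Pow(5, 2)))) = Add(240, Mul(-505, Mul(4, 25))) = Add(240, Mul(-505, 100)) = Add(240, -50500) = -50260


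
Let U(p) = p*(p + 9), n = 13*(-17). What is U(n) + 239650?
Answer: 286502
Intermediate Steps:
n = -221
U(p) = p*(9 + p)
U(n) + 239650 = -221*(9 - 221) + 239650 = -221*(-212) + 239650 = 46852 + 239650 = 286502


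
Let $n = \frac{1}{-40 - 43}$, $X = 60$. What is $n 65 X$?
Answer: $- \frac{3900}{83} \approx -46.988$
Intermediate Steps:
$n = - \frac{1}{83}$ ($n = \frac{1}{-83} = - \frac{1}{83} \approx -0.012048$)
$n 65 X = \left(- \frac{1}{83}\right) 65 \cdot 60 = \left(- \frac{65}{83}\right) 60 = - \frac{3900}{83}$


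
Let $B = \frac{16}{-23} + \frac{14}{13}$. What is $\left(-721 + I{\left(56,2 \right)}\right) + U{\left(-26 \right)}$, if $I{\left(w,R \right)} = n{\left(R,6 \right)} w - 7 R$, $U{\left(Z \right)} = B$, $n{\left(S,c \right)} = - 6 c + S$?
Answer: $- \frac{788947}{299} \approx -2638.6$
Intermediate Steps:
$n{\left(S,c \right)} = S - 6 c$
$B = \frac{114}{299}$ ($B = 16 \left(- \frac{1}{23}\right) + 14 \cdot \frac{1}{13} = - \frac{16}{23} + \frac{14}{13} = \frac{114}{299} \approx 0.38127$)
$U{\left(Z \right)} = \frac{114}{299}$
$I{\left(w,R \right)} = - 7 R + w \left(-36 + R\right)$ ($I{\left(w,R \right)} = \left(R - 36\right) w - 7 R = \left(-36 + R\right) w - 7 R = w \left(-36 + R\right) - 7 R = - 7 R + w \left(-36 + R\right)$)
$\left(-721 + I{\left(56,2 \right)}\right) + U{\left(-26 \right)} = \left(-721 + \left(\left(-7\right) 2 + 56 \left(-36 + 2\right)\right)\right) + \frac{114}{299} = \left(-721 + \left(-14 + 56 \left(-34\right)\right)\right) + \frac{114}{299} = \left(-721 - 1918\right) + \frac{114}{299} = -2639 + \frac{114}{299} = - \frac{788947}{299}$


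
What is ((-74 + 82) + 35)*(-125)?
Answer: -5375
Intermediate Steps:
((-74 + 82) + 35)*(-125) = (8 + 35)*(-125) = 43*(-125) = -5375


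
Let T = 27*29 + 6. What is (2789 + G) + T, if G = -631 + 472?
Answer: 3419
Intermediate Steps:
G = -159
T = 789 (T = 783 + 6 = 789)
(2789 + G) + T = (2789 - 159) + 789 = 2630 + 789 = 3419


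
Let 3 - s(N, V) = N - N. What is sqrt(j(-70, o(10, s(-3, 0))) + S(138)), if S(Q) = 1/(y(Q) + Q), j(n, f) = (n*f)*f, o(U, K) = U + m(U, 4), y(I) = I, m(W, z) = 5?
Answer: 43*I*sqrt(162219)/138 ≈ 125.5*I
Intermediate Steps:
s(N, V) = 3 (s(N, V) = 3 - (N - N) = 3 - 1*0 = 3 + 0 = 3)
o(U, K) = 5 + U (o(U, K) = U + 5 = 5 + U)
j(n, f) = n*f**2 (j(n, f) = (f*n)*f = n*f**2)
S(Q) = 1/(2*Q) (S(Q) = 1/(Q + Q) = 1/(2*Q))
sqrt(j(-70, o(10, s(-3, 0))) + S(138)) = sqrt(-70*(5 + 10)**2 + (1/2)/138) = sqrt(-70*15**2 + (1/2)*(1/138)) = sqrt(-70*225 + 1/276) = sqrt(-15750 + 1/276) = sqrt(-4346999/276) = 43*I*sqrt(162219)/138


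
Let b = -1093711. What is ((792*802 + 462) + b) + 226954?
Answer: -231111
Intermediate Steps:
((792*802 + 462) + b) + 226954 = ((792*802 + 462) - 1093711) + 226954 = ((635184 + 462) - 1093711) + 226954 = (635646 - 1093711) + 226954 = -458065 + 226954 = -231111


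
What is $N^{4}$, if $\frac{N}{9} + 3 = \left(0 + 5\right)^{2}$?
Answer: $1536953616$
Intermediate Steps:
$N = 198$ ($N = -27 + 9 \left(0 + 5\right)^{2} = -27 + 9 \cdot 5^{2} = -27 + 9 \cdot 25 = -27 + 225 = 198$)
$N^{4} = 198^{4} = 1536953616$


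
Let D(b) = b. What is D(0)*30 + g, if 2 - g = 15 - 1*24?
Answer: 11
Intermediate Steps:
g = 11 (g = 2 - (15 - 1*24) = 2 - (15 - 24) = 2 - 1*(-9) = 2 + 9 = 11)
D(0)*30 + g = 0*30 + 11 = 0 + 11 = 11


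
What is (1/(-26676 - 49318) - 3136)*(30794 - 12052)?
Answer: -2233270340635/37997 ≈ -5.8775e+7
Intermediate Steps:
(1/(-26676 - 49318) - 3136)*(30794 - 12052) = (1/(-75994) - 3136)*18742 = (-1/75994 - 3136)*18742 = -238317185/75994*18742 = -2233270340635/37997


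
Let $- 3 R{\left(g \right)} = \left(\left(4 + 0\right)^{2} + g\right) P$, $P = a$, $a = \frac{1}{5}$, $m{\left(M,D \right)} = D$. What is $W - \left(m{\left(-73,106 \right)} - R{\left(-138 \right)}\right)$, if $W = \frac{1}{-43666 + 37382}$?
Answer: $- \frac{9224927}{94260} \approx -97.867$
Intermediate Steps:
$a = \frac{1}{5} \approx 0.2$
$P = \frac{1}{5} \approx 0.2$
$R{\left(g \right)} = - \frac{16}{15} - \frac{g}{15}$ ($R{\left(g \right)} = - \frac{\left(\left(4 + 0\right)^{2} + g\right) \frac{1}{5}}{3} = - \frac{\left(4^{2} + g\right) \frac{1}{5}}{3} = - \frac{\left(16 + g\right) \frac{1}{5}}{3} = - \frac{\frac{16}{5} + \frac{g}{5}}{3} = - \frac{16}{15} - \frac{g}{15}$)
$W = - \frac{1}{6284}$ ($W = \frac{1}{-6284} = - \frac{1}{6284} \approx -0.00015913$)
$W - \left(m{\left(-73,106 \right)} - R{\left(-138 \right)}\right) = - \frac{1}{6284} - \left(106 - \left(- \frac{16}{15} - - \frac{46}{5}\right)\right) = - \frac{1}{6284} - \left(106 - \left(- \frac{16}{15} + \frac{46}{5}\right)\right) = - \frac{1}{6284} - \left(106 - \frac{122}{15}\right) = - \frac{1}{6284} - \frac{1468}{15} = - \frac{9224927}{94260}$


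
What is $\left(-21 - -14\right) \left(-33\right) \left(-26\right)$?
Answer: $-6006$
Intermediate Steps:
$\left(-21 - -14\right) \left(-33\right) \left(-26\right) = \left(-21 + 14\right) \left(-33\right) \left(-26\right) = \left(-7\right) \left(-33\right) \left(-26\right) = 231 \left(-26\right) = -6006$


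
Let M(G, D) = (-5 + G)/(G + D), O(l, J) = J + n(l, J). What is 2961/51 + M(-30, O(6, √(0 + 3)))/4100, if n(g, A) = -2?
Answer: 206584987/3558185 + 7*√3/837220 ≈ 58.059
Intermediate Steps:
O(l, J) = -2 + J (O(l, J) = J - 2 = -2 + J)
M(G, D) = (-5 + G)/(D + G)
2961/51 + M(-30, O(6, √(0 + 3)))/4100 = 2961/51 + ((-5 - 30)/((-2 + √(0 + 3)) - 30))/4100 = 2961*(1/51) + (-35/((-2 + √3) - 30))*(1/4100) = 987/17 + (-35/(-32 + √3))*(1/4100) = 987/17 - 35/(-32 + √3)*(1/4100) = 987/17 - 7/(820*(-32 + √3))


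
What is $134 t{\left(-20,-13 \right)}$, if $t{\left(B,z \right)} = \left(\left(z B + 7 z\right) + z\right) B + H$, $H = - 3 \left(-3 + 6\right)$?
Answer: $-419286$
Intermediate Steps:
$H = -9$ ($H = \left(-3\right) 3 = -9$)
$t{\left(B,z \right)} = -9 + B \left(8 z + B z\right)$ ($t{\left(B,z \right)} = \left(\left(z B + 7 z\right) + z\right) B - 9 = \left(\left(B z + 7 z\right) + z\right) B - 9 = \left(\left(7 z + B z\right) + z\right) B - 9 = \left(8 z + B z\right) B - 9 = B \left(8 z + B z\right) - 9 = -9 + B \left(8 z + B z\right)$)
$134 t{\left(-20,-13 \right)} = 134 \left(-9 - 13 \left(-20\right)^{2} + 8 \left(-20\right) \left(-13\right)\right) = 134 \left(-9 - 5200 + 2080\right) = 134 \left(-3129\right) = -419286$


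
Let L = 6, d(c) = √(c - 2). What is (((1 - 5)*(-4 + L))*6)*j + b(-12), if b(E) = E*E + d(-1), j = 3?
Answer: I*√3 ≈ 1.732*I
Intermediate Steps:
d(c) = √(-2 + c)
b(E) = E² + I*√3 (b(E) = E*E + √(-2 - 1) = E² + √(-3) = E² + I*√3)
(((1 - 5)*(-4 + L))*6)*j + b(-12) = (((1 - 5)*(-4 + 6))*6)*3 + ((-12)² + I*√3) = (-4*2*6)*3 + (144 + I*√3) = -8*6*3 + (144 + I*√3) = -48*3 + (144 + I*√3) = -144 + (144 + I*√3) = I*√3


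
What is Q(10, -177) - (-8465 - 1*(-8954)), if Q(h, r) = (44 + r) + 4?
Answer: -618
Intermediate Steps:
Q(h, r) = 48 + r
Q(10, -177) - (-8465 - 1*(-8954)) = (48 - 177) - (-8465 - 1*(-8954)) = -129 - (-8465 + 8954) = -129 - 1*489 = -129 - 489 = -618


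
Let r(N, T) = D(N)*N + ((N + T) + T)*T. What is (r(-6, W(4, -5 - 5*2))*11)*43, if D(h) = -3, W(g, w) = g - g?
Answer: 8514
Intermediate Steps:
W(g, w) = 0
r(N, T) = -3*N + T*(N + 2*T) (r(N, T) = -3*N + ((N + T) + T)*T = -3*N + (N + 2*T)*T = -3*N + T*(N + 2*T))
(r(-6, W(4, -5 - 5*2))*11)*43 = ((-3*(-6) + 2*0² - 6*0)*11)*43 = ((18 + 2*0 + 0)*11)*43 = ((18 + 0 + 0)*11)*43 = (18*11)*43 = 198*43 = 8514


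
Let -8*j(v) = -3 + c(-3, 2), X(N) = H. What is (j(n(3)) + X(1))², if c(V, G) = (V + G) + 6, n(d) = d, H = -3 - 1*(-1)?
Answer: 81/16 ≈ 5.0625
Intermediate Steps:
H = -2 (H = -3 + 1 = -2)
c(V, G) = 6 + G + V (c(V, G) = (G + V) + 6 = 6 + G + V)
X(N) = -2
j(v) = -¼ (j(v) = -(-3 + (6 + 2 - 3))/8 = -(-3 + 5)/8 = -⅛*2 = -¼)
(j(n(3)) + X(1))² = (-¼ - 2)² = (-9/4)² = 81/16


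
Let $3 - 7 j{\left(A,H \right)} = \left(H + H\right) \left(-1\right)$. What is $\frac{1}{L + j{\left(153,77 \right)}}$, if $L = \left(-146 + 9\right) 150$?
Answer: $- \frac{7}{143693} \approx -4.8715 \cdot 10^{-5}$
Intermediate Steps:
$j{\left(A,H \right)} = \frac{3}{7} + \frac{2 H}{7}$ ($j{\left(A,H \right)} = \frac{3}{7} - \frac{\left(H + H\right) \left(-1\right)}{7} = \frac{3}{7} - \frac{2 H \left(-1\right)}{7} = \frac{3}{7} - \frac{\left(-2\right) H}{7} = \frac{3}{7} + \frac{2 H}{7}$)
$L = -20550$ ($L = \left(-137\right) 150 = -20550$)
$\frac{1}{L + j{\left(153,77 \right)}} = \frac{1}{-20550 + \left(\frac{3}{7} + \frac{2}{7} \cdot 77\right)} = \frac{1}{-20550 + \left(\frac{3}{7} + 22\right)} = \frac{1}{-20550 + \frac{157}{7}} = \frac{1}{- \frac{143693}{7}} = - \frac{7}{143693}$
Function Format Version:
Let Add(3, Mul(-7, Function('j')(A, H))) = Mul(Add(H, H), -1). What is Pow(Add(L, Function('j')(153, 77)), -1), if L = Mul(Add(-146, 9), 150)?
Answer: Rational(-7, 143693) ≈ -4.8715e-5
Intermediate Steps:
Function('j')(A, H) = Add(Rational(3, 7), Mul(Rational(2, 7), H)) (Function('j')(A, H) = Add(Rational(3, 7), Mul(Rational(-1, 7), Mul(Add(H, H), -1))) = Add(Rational(3, 7), Mul(Rational(-1, 7), Mul(Mul(2, H), -1))) = Add(Rational(3, 7), Mul(Rational(-1, 7), Mul(-2, H))) = Add(Rational(3, 7), Mul(Rational(2, 7), H)))
L = -20550 (L = Mul(-137, 150) = -20550)
Pow(Add(L, Function('j')(153, 77)), -1) = Pow(Add(-20550, Add(Rational(3, 7), Mul(Rational(2, 7), 77))), -1) = Pow(Add(-20550, Add(Rational(3, 7), 22)), -1) = Pow(Add(-20550, Rational(157, 7)), -1) = Pow(Rational(-143693, 7), -1) = Rational(-7, 143693)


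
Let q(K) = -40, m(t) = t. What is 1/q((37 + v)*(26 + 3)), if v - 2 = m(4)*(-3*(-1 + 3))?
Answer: -1/40 ≈ -0.025000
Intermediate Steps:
v = -22 (v = 2 + 4*(-3*(-1 + 3)) = 2 + 4*(-3*2) = 2 + 4*(-6) = 2 - 24 = -22)
1/q((37 + v)*(26 + 3)) = 1/(-40) = -1/40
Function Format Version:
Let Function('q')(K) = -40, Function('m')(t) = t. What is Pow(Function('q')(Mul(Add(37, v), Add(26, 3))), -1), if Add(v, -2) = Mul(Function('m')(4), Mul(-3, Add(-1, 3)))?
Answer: Rational(-1, 40) ≈ -0.025000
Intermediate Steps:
v = -22 (v = Add(2, Mul(4, Mul(-3, Add(-1, 3)))) = Add(2, Mul(4, Mul(-3, 2))) = Add(2, Mul(4, -6)) = Add(2, -24) = -22)
Pow(Function('q')(Mul(Add(37, v), Add(26, 3))), -1) = Pow(-40, -1) = Rational(-1, 40)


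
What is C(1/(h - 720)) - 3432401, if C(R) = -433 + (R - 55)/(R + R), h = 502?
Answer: -6853677/2 ≈ -3.4268e+6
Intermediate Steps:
C(R) = -433 + (-55 + R)/(2*R) (C(R) = -433 + (-55 + R)/((2*R)) = -433 + (-55 + R)*(1/(2*R)) = -433 + (-55 + R)/(2*R))
C(1/(h - 720)) - 3432401 = 5*(-11 - 173/(502 - 720))/(2*(1/(502 - 720))) - 3432401 = 5*(-11 - 173/(-218))/(2*(1/(-218))) - 3432401 = 5*(-11 - 173*(-1/218))/(2*(-1/218)) - 3432401 = (5/2)*(-218)*(-11 + 173/218) - 3432401 = (5/2)*(-218)*(-2225/218) - 3432401 = 11125/2 - 3432401 = -6853677/2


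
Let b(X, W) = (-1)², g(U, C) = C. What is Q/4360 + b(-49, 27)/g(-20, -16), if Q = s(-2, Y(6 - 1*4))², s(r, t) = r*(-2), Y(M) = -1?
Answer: -513/8720 ≈ -0.058830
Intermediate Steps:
s(r, t) = -2*r
b(X, W) = 1
Q = 16 (Q = (-2*(-2))² = 4² = 16)
Q/4360 + b(-49, 27)/g(-20, -16) = 16/4360 + 1/(-16) = 16*(1/4360) + 1*(-1/16) = 2/545 - 1/16 = -513/8720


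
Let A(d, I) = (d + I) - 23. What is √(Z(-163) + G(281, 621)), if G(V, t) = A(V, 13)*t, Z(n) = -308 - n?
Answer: √168146 ≈ 410.06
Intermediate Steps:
A(d, I) = -23 + I + d (A(d, I) = (I + d) - 23 = -23 + I + d)
G(V, t) = t*(-10 + V) (G(V, t) = (-23 + 13 + V)*t = (-10 + V)*t = t*(-10 + V))
√(Z(-163) + G(281, 621)) = √((-308 - 1*(-163)) + 621*(-10 + 281)) = √((-308 + 163) + 621*271) = √(-145 + 168291) = √168146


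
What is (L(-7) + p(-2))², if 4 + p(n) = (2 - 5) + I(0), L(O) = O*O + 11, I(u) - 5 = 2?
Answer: 3600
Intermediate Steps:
I(u) = 7 (I(u) = 5 + 2 = 7)
L(O) = 11 + O² (L(O) = O² + 11 = 11 + O²)
p(n) = 0 (p(n) = -4 + ((2 - 5) + 7) = -4 + (-3 + 7) = -4 + 4 = 0)
(L(-7) + p(-2))² = ((11 + (-7)²) + 0)² = ((11 + 49) + 0)² = (60 + 0)² = 60² = 3600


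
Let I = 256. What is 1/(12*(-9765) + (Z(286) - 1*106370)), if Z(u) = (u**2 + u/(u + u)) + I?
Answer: -2/282995 ≈ -7.0673e-6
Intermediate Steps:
Z(u) = 513/2 + u**2 (Z(u) = (u**2 + u/(u + u)) + 256 = (u**2 + u/((2*u))) + 256 = (u**2 + (1/(2*u))*u) + 256 = (u**2 + 1/2) + 256 = (1/2 + u**2) + 256 = 513/2 + u**2)
1/(12*(-9765) + (Z(286) - 1*106370)) = 1/(12*(-9765) + ((513/2 + 286**2) - 1*106370)) = 1/(-117180 + ((513/2 + 81796) - 106370)) = 1/(-117180 + (164105/2 - 106370)) = 1/(-117180 - 48635/2) = 1/(-282995/2) = -2/282995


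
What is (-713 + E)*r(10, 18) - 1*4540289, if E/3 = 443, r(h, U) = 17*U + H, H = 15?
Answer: -4342553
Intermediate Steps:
r(h, U) = 15 + 17*U (r(h, U) = 17*U + 15 = 15 + 17*U)
E = 1329 (E = 3*443 = 1329)
(-713 + E)*r(10, 18) - 1*4540289 = (-713 + 1329)*(15 + 17*18) - 1*4540289 = 616*(15 + 306) - 4540289 = 616*321 - 4540289 = 197736 - 4540289 = -4342553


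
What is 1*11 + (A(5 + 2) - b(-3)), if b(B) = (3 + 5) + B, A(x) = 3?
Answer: 9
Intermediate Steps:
b(B) = 8 + B
1*11 + (A(5 + 2) - b(-3)) = 1*11 + (3 - (8 - 3)) = 11 + (3 - 1*5) = 11 + (3 - 5) = 11 - 2 = 9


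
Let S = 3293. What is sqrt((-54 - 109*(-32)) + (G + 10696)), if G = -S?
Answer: sqrt(10837) ≈ 104.10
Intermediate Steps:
G = -3293 (G = -1*3293 = -3293)
sqrt((-54 - 109*(-32)) + (G + 10696)) = sqrt((-54 - 109*(-32)) + (-3293 + 10696)) = sqrt((-54 + 3488) + 7403) = sqrt(3434 + 7403) = sqrt(10837)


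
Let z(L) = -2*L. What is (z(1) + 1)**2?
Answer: 1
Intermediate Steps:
(z(1) + 1)**2 = (-2*1 + 1)**2 = (-2 + 1)**2 = (-1)**2 = 1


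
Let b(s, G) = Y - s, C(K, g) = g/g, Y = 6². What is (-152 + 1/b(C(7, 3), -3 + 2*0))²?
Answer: 28291761/1225 ≈ 23095.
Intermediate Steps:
Y = 36
C(K, g) = 1
b(s, G) = 36 - s
(-152 + 1/b(C(7, 3), -3 + 2*0))² = (-152 + 1/(36 - 1*1))² = (-152 + 1/(36 - 1))² = (-152 + 1/35)² = (-5319/35)² = 28291761/1225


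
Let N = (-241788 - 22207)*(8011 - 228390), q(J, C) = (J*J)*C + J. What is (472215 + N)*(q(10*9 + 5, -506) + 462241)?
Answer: -238786633957144480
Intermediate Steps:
q(J, C) = J + C*J² (q(J, C) = J²*C + J = C*J² + J = J + C*J²)
N = 58178954105 (N = -263995*(-220379) = 58178954105)
(472215 + N)*(q(10*9 + 5, -506) + 462241) = (472215 + 58178954105)*((10*9 + 5)*(1 - 506*(10*9 + 5)) + 462241) = 58179426320*((90 + 5)*(1 - 506*(90 + 5)) + 462241) = 58179426320*(95*(1 - 506*95) + 462241) = 58179426320*(95*(1 - 48070) + 462241) = 58179426320*(95*(-48069) + 462241) = 58179426320*(-4566555 + 462241) = 58179426320*(-4104314) = -238786633957144480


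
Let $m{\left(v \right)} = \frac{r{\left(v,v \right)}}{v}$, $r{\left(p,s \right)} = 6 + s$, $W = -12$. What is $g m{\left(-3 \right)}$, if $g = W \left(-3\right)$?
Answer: $-36$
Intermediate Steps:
$m{\left(v \right)} = \frac{6 + v}{v}$
$g = 36$ ($g = \left(-12\right) \left(-3\right) = 36$)
$g m{\left(-3 \right)} = 36 \frac{6 - 3}{-3} = 36 \left(\left(- \frac{1}{3}\right) 3\right) = 36 \left(-1\right) = -36$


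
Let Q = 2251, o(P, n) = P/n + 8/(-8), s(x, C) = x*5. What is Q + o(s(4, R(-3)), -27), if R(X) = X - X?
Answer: 60730/27 ≈ 2249.3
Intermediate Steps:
R(X) = 0
s(x, C) = 5*x
o(P, n) = -1 + P/n (o(P, n) = P/n + 8*(-⅛) = P/n - 1 = -1 + P/n)
Q + o(s(4, R(-3)), -27) = 2251 + (5*4 - 1*(-27))/(-27) = 2251 - (20 + 27)/27 = 2251 - 1/27*47 = 2251 - 47/27 = 60730/27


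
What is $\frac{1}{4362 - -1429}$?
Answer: $\frac{1}{5791} \approx 0.00017268$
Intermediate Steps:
$\frac{1}{4362 - -1429} = \frac{1}{4362 + 1429} = \frac{1}{5791}$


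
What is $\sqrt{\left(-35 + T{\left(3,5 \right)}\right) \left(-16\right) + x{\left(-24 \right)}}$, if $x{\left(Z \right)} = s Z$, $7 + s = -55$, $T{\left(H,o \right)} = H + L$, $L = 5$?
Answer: $8 \sqrt{30} \approx 43.818$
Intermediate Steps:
$T{\left(H,o \right)} = 5 + H$ ($T{\left(H,o \right)} = H + 5 = 5 + H$)
$s = -62$ ($s = -7 - 55 = -62$)
$x{\left(Z \right)} = - 62 Z$
$\sqrt{\left(-35 + T{\left(3,5 \right)}\right) \left(-16\right) + x{\left(-24 \right)}} = \sqrt{\left(-35 + \left(5 + 3\right)\right) \left(-16\right) - -1488} = \sqrt{\left(-35 + 8\right) \left(-16\right) + 1488} = \sqrt{\left(-27\right) \left(-16\right) + 1488} = \sqrt{432 + 1488} = \sqrt{1920} = 8 \sqrt{30}$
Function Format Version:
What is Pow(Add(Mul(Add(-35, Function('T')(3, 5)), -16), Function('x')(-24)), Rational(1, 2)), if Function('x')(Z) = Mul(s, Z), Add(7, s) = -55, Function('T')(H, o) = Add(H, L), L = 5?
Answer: Mul(8, Pow(30, Rational(1, 2))) ≈ 43.818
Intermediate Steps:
Function('T')(H, o) = Add(5, H) (Function('T')(H, o) = Add(H, 5) = Add(5, H))
s = -62 (s = Add(-7, -55) = -62)
Function('x')(Z) = Mul(-62, Z)
Pow(Add(Mul(Add(-35, Function('T')(3, 5)), -16), Function('x')(-24)), Rational(1, 2)) = Pow(Add(Mul(Add(-35, Add(5, 3)), -16), Mul(-62, -24)), Rational(1, 2)) = Pow(Add(Mul(Add(-35, 8), -16), 1488), Rational(1, 2)) = Pow(Add(Mul(-27, -16), 1488), Rational(1, 2)) = Pow(Add(432, 1488), Rational(1, 2)) = Pow(1920, Rational(1, 2)) = Mul(8, Pow(30, Rational(1, 2)))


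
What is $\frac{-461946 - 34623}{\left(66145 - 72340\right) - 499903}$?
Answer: $\frac{496569}{506098} \approx 0.98117$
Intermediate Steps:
$\frac{-461946 - 34623}{\left(66145 - 72340\right) - 499903} = - \frac{496569}{\left(66145 - 72340\right) - 499903} = - \frac{496569}{-6195 - 499903} = - \frac{496569}{-506098} = \left(-496569\right) \left(- \frac{1}{506098}\right) = \frac{496569}{506098}$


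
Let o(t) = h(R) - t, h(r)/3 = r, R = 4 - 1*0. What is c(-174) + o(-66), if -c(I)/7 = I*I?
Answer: -211854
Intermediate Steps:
R = 4 (R = 4 + 0 = 4)
h(r) = 3*r
o(t) = 12 - t (o(t) = 3*4 - t = 12 - t)
c(I) = -7*I² (c(I) = -7*I*I = -7*I²)
c(-174) + o(-66) = -7*(-174)² + (12 - 1*(-66)) = -7*30276 + (12 + 66) = -211932 + 78 = -211854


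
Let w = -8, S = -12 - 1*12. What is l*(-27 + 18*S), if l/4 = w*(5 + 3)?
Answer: 117504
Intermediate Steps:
S = -24 (S = -12 - 12 = -24)
l = -256 (l = 4*(-8*(5 + 3)) = 4*(-8*8) = 4*(-64) = -256)
l*(-27 + 18*S) = -256*(-27 + 18*(-24)) = -256*(-27 - 432) = -256*(-459) = 117504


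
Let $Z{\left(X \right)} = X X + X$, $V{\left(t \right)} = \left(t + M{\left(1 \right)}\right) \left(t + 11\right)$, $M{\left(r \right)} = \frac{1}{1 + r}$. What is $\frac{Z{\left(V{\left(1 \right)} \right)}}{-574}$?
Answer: $- \frac{171}{287} \approx -0.59582$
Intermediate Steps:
$V{\left(t \right)} = \left(\frac{1}{2} + t\right) \left(11 + t\right)$ ($V{\left(t \right)} = \left(t + \frac{1}{1 + 1}\right) \left(t + 11\right) = \left(t + \frac{1}{2}\right) \left(11 + t\right) = \left(\frac{1}{2} + t\right) \left(11 + t\right)$)
$Z{\left(X \right)} = X + X^{2}$ ($Z{\left(X \right)} = X^{2} + X = X + X^{2}$)
$\frac{Z{\left(V{\left(1 \right)} \right)}}{-574} = \frac{\left(\frac{11}{2} + 1^{2} + \frac{23}{2} \cdot 1\right) \left(1 + \left(\frac{11}{2} + 1^{2} + \frac{23}{2} \cdot 1\right)\right)}{-574} = \left(\frac{11}{2} + 1 + \frac{23}{2}\right) \left(1 + \left(\frac{11}{2} + 1 + \frac{23}{2}\right)\right) \left(- \frac{1}{574}\right) = 18 \left(1 + 18\right) \left(- \frac{1}{574}\right) = 18 \cdot 19 \left(- \frac{1}{574}\right) = 342 \left(- \frac{1}{574}\right) = - \frac{171}{287}$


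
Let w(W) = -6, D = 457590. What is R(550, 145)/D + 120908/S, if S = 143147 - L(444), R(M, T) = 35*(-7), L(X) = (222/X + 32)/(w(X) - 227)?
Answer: 736163109503/872121656958 ≈ 0.84411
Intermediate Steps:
L(X) = -32/233 - 222/(233*X) (L(X) = (222/X + 32)/(-6 - 227) = (32 + 222/X)/(-233) = (32 + 222/X)*(-1/233) = -32/233 - 222/(233*X))
R(M, T) = -245
S = 66706567/466 (S = 143147 - 2*(-111 - 16*444)/(233*444) = 143147 - 2*(-111 - 7104)/(233*444) = 143147 - 2*(-7215)/(233*444) = 143147 - 1*(-65/466) = 143147 + 65/466 = 66706567/466 ≈ 1.4315e+5)
R(550, 145)/D + 120908/S = -245/457590 + 120908/(66706567/466) = -245*1/457590 + 120908*(466/66706567) = -7/13074 + 56343128/66706567 = 736163109503/872121656958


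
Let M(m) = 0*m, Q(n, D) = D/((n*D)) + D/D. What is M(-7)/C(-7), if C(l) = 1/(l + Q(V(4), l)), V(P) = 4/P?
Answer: 0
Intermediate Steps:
Q(n, D) = 1 + 1/n (Q(n, D) = D/((D*n)) + 1 = D*(1/(D*n)) + 1 = 1/n + 1 = 1 + 1/n)
C(l) = 1/(2 + l) (C(l) = 1/(l + (1 + 4/4)/((4/4))) = 1/(l + (1 + 4*(1/4))/((4*(1/4)))) = 1/(l + (1 + 1)/1) = 1/(l + 1*2) = 1/(l + 2) = 1/(2 + l))
M(m) = 0
M(-7)/C(-7) = 0/1/(2 - 7) = 0/1/(-5) = 0/(-1/5) = -5*0 = 0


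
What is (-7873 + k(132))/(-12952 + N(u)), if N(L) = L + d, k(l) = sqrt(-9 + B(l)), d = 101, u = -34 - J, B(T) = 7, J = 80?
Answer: 7873/12965 - I*sqrt(2)/12965 ≈ 0.60725 - 0.00010908*I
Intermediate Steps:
u = -114 (u = -34 - 1*80 = -34 - 80 = -114)
k(l) = I*sqrt(2) (k(l) = sqrt(-9 + 7) = sqrt(-2) = I*sqrt(2))
N(L) = 101 + L (N(L) = L + 101 = 101 + L)
(-7873 + k(132))/(-12952 + N(u)) = (-7873 + I*sqrt(2))/(-12952 + (101 - 114)) = (-7873 + I*sqrt(2))/(-12952 - 13) = (-7873 + I*sqrt(2))/(-12965) = (-7873 + I*sqrt(2))*(-1/12965) = 7873/12965 - I*sqrt(2)/12965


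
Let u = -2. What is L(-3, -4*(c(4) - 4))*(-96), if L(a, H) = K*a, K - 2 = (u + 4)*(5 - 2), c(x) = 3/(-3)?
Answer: 2304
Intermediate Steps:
c(x) = -1 (c(x) = 3*(-⅓) = -1)
K = 8 (K = 2 + (-2 + 4)*(5 - 2) = 2 + 2*3 = 2 + 6 = 8)
L(a, H) = 8*a
L(-3, -4*(c(4) - 4))*(-96) = (8*(-3))*(-96) = -24*(-96) = 2304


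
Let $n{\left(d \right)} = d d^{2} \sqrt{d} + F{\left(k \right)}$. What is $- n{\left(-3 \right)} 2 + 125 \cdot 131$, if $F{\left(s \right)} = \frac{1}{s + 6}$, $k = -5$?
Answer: $16373 + 54 i \sqrt{3} \approx 16373.0 + 93.531 i$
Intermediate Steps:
$F{\left(s \right)} = \frac{1}{6 + s}$
$n{\left(d \right)} = 1 + d^{\frac{7}{2}}$ ($n{\left(d \right)} = d d^{2} \sqrt{d} + \frac{1}{6 - 5} = d^{3} \sqrt{d} + 1^{-1} = d^{\frac{7}{2}} + 1 = 1 + d^{\frac{7}{2}}$)
$- n{\left(-3 \right)} 2 + 125 \cdot 131 = - (1 + \left(-3\right)^{\frac{7}{2}}) 2 + 125 \cdot 131 = - (1 - 27 i \sqrt{3}) 2 + 16375 = \left(-1 + 27 i \sqrt{3}\right) 2 + 16375 = \left(-2 + 54 i \sqrt{3}\right) + 16375 = 16373 + 54 i \sqrt{3}$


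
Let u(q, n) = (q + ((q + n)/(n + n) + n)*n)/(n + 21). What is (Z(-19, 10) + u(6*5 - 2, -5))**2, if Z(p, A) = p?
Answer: 229441/1024 ≈ 224.06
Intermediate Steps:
u(q, n) = (q + n*(n + (n + q)/(2*n)))/(21 + n) (u(q, n) = (q + ((n + q)/((2*n)) + n)*n)/(21 + n) = (q + ((n + q)*(1/(2*n)) + n)*n)/(21 + n) = (q + ((n + q)/(2*n) + n)*n)/(21 + n) = (q + (n + (n + q)/(2*n))*n)/(21 + n) = (q + n*(n + (n + q)/(2*n)))/(21 + n))
(Z(-19, 10) + u(6*5 - 2, -5))**2 = (-19 + (-5 + 2*(-5)**2 + 3*(6*5 - 2))/(2*(21 - 5)))**2 = (-19 + (1/2)*(-5 + 2*25 + 3*(30 - 2))/16)**2 = (-19 + (1/2)*(1/16)*(-5 + 50 + 3*28))**2 = (-19 + (1/2)*(1/16)*(-5 + 50 + 84))**2 = (-19 + (1/2)*(1/16)*129)**2 = (-19 + 129/32)**2 = (-479/32)**2 = 229441/1024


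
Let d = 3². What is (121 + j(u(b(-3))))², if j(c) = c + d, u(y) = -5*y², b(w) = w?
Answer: 7225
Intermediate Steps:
d = 9
j(c) = 9 + c (j(c) = c + 9 = 9 + c)
(121 + j(u(b(-3))))² = (121 + (9 - 5*(-3)²))² = (121 + (9 - 5*9))² = (121 + (9 - 45))² = (121 - 36)² = 85² = 7225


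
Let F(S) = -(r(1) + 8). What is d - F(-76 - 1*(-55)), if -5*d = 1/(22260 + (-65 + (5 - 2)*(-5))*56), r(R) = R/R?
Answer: 800099/88900 ≈ 9.0000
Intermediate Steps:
r(R) = 1
d = -1/88900 (d = -1/(5*(22260 + (-65 + (5 - 2)*(-5))*56)) = -1/(5*(22260 + (-65 + 3*(-5))*56)) = -1/(5*(22260 + (-65 - 15)*56)) = -1/(5*(22260 - 80*56)) = -1/(5*(22260 - 4480)) = -1/5/17780 = -1/5*1/17780 = -1/88900 ≈ -1.1249e-5)
F(S) = -9 (F(S) = -(1 + 8) = -1*9 = -9)
d - F(-76 - 1*(-55)) = -1/88900 - 1*(-9) = -1/88900 + 9 = 800099/88900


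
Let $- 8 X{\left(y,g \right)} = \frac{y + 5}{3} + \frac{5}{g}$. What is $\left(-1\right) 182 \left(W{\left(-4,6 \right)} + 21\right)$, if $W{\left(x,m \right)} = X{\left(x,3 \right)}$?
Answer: $- \frac{7553}{2} \approx -3776.5$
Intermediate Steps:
$X{\left(y,g \right)} = - \frac{5}{24} - \frac{5}{8 g} - \frac{y}{24}$ ($X{\left(y,g \right)} = - \frac{\frac{y + 5}{3} + \frac{5}{g}}{8} = - \frac{\left(5 + y\right) \frac{1}{3} + \frac{5}{g}}{8} = - \frac{\left(\frac{5}{3} + \frac{y}{3}\right) + \frac{5}{g}}{8} = - \frac{\frac{5}{3} + \frac{5}{g} + \frac{y}{3}}{8} = - \frac{5}{24} - \frac{5}{8 g} - \frac{y}{24}$)
$W{\left(x,m \right)} = - \frac{5}{12} - \frac{x}{24}$ ($W{\left(x,m \right)} = \frac{-15 - 3 \left(5 + x\right)}{24 \cdot 3} = \frac{1}{24} \cdot \frac{1}{3} \left(-15 - \left(15 + 3 x\right)\right) = \frac{1}{24} \cdot \frac{1}{3} \left(-30 - 3 x\right) = - \frac{5}{12} - \frac{x}{24}$)
$\left(-1\right) 182 \left(W{\left(-4,6 \right)} + 21\right) = \left(-1\right) 182 \left(\left(- \frac{5}{12} - - \frac{1}{6}\right) + 21\right) = - 182 \left(\left(- \frac{5}{12} + \frac{1}{6}\right) + 21\right) = - 182 \left(- \frac{1}{4} + 21\right) = \left(-182\right) \frac{83}{4} = - \frac{7553}{2}$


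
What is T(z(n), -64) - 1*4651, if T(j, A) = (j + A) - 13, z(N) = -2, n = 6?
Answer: -4730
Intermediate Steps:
T(j, A) = -13 + A + j (T(j, A) = (A + j) - 13 = -13 + A + j)
T(z(n), -64) - 1*4651 = (-13 - 64 - 2) - 1*4651 = -79 - 4651 = -4730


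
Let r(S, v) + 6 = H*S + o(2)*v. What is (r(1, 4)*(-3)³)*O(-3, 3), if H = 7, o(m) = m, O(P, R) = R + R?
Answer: -1458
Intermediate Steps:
O(P, R) = 2*R
r(S, v) = -6 + 2*v + 7*S (r(S, v) = -6 + (7*S + 2*v) = -6 + (2*v + 7*S) = -6 + 2*v + 7*S)
(r(1, 4)*(-3)³)*O(-3, 3) = ((-6 + 2*4 + 7*1)*(-3)³)*(2*3) = ((-6 + 8 + 7)*(-27))*6 = (9*(-27))*6 = -243*6 = -1458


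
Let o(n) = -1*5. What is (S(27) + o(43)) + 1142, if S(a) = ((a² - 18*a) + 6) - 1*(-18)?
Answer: 1404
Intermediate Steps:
o(n) = -5
S(a) = 24 + a² - 18*a (S(a) = (6 + a² - 18*a) + 18 = 24 + a² - 18*a)
(S(27) + o(43)) + 1142 = ((24 + 27² - 18*27) - 5) + 1142 = ((24 + 729 - 486) - 5) + 1142 = (267 - 5) + 1142 = 262 + 1142 = 1404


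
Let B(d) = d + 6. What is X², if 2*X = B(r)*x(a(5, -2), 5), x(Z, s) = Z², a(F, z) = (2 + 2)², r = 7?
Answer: 2768896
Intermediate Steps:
a(F, z) = 16 (a(F, z) = 4² = 16)
B(d) = 6 + d
X = 1664 (X = ((6 + 7)*16²)/2 = (13*256)/2 = (½)*3328 = 1664)
X² = 1664² = 2768896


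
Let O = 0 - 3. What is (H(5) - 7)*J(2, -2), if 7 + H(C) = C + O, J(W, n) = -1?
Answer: 12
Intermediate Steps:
O = -3
H(C) = -10 + C (H(C) = -7 + (C - 3) = -7 + (-3 + C) = -10 + C)
(H(5) - 7)*J(2, -2) = ((-10 + 5) - 7)*(-1) = (-5 - 7)*(-1) = -12*(-1) = 12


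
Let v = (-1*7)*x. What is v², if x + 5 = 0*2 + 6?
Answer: 49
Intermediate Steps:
x = 1 (x = -5 + (0*2 + 6) = -5 + (0 + 6) = -5 + 6 = 1)
v = -7 (v = -1*7*1 = -7*1 = -7)
v² = (-7)² = 49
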